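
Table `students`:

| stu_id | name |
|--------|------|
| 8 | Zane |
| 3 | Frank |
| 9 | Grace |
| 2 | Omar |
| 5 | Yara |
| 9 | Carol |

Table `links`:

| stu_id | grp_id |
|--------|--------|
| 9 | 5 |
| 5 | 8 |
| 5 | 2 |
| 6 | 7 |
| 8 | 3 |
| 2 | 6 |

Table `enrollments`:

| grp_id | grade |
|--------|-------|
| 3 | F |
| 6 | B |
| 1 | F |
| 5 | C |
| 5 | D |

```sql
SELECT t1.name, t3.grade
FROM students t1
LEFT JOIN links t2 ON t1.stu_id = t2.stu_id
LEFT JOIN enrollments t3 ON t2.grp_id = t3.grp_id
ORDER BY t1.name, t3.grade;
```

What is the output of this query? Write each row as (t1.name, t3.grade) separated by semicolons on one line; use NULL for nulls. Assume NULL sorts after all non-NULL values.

Evaluate left to right. First `students t1 LEFT JOIN links t2` on stu_id: 7 row(s).
Then LEFT JOIN `enrollments t3` on grp_id: each of those 7 rows is kept; rows whose t2.grp_id has no match in t3 get NULL for t3's columns.

(Carol, C); (Carol, D); (Frank, NULL); (Grace, C); (Grace, D); (Omar, B); (Yara, NULL); (Yara, NULL); (Zane, F)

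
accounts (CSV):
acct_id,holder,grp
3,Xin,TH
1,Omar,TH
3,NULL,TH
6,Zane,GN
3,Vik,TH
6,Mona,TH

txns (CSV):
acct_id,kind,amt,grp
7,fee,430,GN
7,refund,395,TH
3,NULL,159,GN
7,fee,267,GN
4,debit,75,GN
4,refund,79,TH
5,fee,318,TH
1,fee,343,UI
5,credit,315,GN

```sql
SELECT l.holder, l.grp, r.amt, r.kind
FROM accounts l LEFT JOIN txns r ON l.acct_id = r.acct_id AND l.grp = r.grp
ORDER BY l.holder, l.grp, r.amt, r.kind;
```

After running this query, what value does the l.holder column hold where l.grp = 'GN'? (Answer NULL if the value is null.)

LEFT JOIN keeps every row from `accounts`; unmatched rows get NULL for `txns`'s columns.
Matching on l.acct_id = r.acct_id AND l.grp = r.grp.
Matched pairs: 0; unmatched l rows kept: 6.

Zane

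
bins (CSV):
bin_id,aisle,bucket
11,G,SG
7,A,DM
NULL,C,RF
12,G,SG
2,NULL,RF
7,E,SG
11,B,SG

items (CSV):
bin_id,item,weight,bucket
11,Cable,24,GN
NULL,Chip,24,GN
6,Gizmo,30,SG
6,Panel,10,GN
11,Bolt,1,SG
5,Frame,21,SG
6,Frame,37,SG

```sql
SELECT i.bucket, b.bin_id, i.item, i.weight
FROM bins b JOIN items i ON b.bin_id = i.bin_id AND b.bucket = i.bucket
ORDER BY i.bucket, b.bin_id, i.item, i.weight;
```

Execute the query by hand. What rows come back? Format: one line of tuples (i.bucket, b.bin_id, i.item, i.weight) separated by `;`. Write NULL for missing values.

INNER JOIN keeps only pairs where the ON condition holds.
Matching on b.bin_id = i.bin_id AND b.bucket = i.bucket. A NULL in a compared column never satisfies the condition.
- b (bin_id=11, bucket=SG) pairs with 1 row(s) of i.
- b (bin_id=7, bucket=DM) has no partner → excluded.
- b (bin_id=NULL, bucket=RF) has no partner → excluded.
- b (bin_id=12, bucket=SG) has no partner → excluded.
- b (bin_id=2, bucket=RF) has no partner → excluded.
- b (bin_id=7, bucket=SG) has no partner → excluded.
- b (bin_id=11, bucket=SG) pairs with 1 row(s) of i.
After projecting and ordering:
i.bucket | b.bin_id | i.item | i.weight
SG | 11 | Bolt | 1
SG | 11 | Bolt | 1

(SG, 11, Bolt, 1); (SG, 11, Bolt, 1)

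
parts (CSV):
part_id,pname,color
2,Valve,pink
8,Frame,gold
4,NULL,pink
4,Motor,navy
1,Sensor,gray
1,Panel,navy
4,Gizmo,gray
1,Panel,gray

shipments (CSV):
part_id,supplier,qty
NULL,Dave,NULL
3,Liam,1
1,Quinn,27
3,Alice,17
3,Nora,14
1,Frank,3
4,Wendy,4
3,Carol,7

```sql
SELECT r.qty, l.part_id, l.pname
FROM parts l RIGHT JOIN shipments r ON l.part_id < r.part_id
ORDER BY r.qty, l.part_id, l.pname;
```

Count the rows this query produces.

23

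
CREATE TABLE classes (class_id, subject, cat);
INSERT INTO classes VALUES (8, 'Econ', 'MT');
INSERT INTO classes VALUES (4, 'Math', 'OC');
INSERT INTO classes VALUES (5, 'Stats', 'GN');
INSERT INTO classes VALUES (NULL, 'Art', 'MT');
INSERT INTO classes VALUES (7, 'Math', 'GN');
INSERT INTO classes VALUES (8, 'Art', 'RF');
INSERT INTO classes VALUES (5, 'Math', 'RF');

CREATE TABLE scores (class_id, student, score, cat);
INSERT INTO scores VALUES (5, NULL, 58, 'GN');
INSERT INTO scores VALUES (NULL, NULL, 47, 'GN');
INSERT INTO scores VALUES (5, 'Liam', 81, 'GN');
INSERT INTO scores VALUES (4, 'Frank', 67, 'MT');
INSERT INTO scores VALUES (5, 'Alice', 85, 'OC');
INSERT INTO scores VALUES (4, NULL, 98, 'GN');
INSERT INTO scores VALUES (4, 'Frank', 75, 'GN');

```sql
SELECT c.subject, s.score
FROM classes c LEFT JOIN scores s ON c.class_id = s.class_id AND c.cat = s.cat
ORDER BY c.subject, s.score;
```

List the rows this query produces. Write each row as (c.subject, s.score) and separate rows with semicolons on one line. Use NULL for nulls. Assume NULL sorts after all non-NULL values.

(Art, NULL); (Art, NULL); (Econ, NULL); (Math, NULL); (Math, NULL); (Math, NULL); (Stats, 58); (Stats, 81)

LEFT JOIN keeps every row from `classes`; unmatched rows get NULL for `scores`'s columns.
Matching on c.class_id = s.class_id AND c.cat = s.cat. A NULL in a compared column never satisfies the condition.
Matched pairs: 2; unmatched c rows kept: 6.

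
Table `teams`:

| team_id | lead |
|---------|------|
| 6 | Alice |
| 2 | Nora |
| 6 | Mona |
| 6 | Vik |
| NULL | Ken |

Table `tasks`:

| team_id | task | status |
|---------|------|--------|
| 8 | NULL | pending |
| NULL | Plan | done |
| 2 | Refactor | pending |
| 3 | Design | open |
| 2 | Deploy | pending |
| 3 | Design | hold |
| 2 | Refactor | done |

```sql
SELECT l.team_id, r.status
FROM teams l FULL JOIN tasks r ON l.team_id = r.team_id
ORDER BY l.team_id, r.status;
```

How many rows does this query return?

FULL OUTER JOIN keeps every row from both sides; unmatched rows get NULL for the other side's columns.
Matching on l.team_id = r.team_id. A NULL in a compared column never satisfies the condition.
- l row (team_id=6): no match → kept, r columns NULL.
- l row (team_id=2): matches 3 r row(s) → 3 output row(s).
- l row (team_id=6): no match → kept, r columns NULL.
- l row (team_id=6): no match → kept, r columns NULL.
- l row (team_id=NULL): no match → kept, r columns NULL.
- 4 r row(s) had no l match → kept, l columns NULL.
Total: 3 matched + 8 padded = 11 rows.

11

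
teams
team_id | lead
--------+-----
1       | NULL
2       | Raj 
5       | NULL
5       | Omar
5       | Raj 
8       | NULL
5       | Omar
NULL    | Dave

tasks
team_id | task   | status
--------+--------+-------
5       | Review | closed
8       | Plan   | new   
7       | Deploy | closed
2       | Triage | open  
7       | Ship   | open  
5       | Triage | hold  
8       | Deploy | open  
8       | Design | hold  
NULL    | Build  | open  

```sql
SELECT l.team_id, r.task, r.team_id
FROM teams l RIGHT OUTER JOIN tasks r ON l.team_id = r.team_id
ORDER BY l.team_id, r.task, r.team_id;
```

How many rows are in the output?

15

RIGHT JOIN keeps every row from `tasks`; unmatched rows get NULL for `teams`'s columns.
Matching on l.team_id = r.team_id. A NULL in a compared column never satisfies the condition.
- l row (team_id=1): no match.
- l row (team_id=2): matches 1 r row(s) → 1 output row(s).
- l row (team_id=5): matches 2 r row(s) → 2 output row(s).
- l row (team_id=5): matches 2 r row(s) → 2 output row(s).
- l row (team_id=5): matches 2 r row(s) → 2 output row(s).
- l row (team_id=8): matches 3 r row(s) → 3 output row(s).
- l row (team_id=5): matches 2 r row(s) → 2 output row(s).
- l row (team_id=NULL): no match.
- 3 r row(s) had no l match → kept, l columns NULL.
Total: 12 matched + 3 padded = 15 rows.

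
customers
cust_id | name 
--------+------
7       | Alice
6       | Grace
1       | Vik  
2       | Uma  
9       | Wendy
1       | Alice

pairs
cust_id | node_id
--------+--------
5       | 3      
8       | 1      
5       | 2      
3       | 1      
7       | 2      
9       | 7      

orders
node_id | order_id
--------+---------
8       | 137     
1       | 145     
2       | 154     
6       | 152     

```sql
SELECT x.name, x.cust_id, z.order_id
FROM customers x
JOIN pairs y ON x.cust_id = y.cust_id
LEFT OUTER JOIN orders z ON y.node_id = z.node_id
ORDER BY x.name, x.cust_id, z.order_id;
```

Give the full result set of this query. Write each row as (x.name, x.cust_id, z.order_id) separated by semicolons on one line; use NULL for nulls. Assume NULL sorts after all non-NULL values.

(Alice, 7, 154); (Wendy, 9, NULL)

Evaluate left to right. First `customers x INNER JOIN pairs y` on cust_id: 2 row(s).
Then LEFT JOIN `orders z` on node_id: each of those 2 rows is kept; rows whose y.node_id has no match in z get NULL for z's columns.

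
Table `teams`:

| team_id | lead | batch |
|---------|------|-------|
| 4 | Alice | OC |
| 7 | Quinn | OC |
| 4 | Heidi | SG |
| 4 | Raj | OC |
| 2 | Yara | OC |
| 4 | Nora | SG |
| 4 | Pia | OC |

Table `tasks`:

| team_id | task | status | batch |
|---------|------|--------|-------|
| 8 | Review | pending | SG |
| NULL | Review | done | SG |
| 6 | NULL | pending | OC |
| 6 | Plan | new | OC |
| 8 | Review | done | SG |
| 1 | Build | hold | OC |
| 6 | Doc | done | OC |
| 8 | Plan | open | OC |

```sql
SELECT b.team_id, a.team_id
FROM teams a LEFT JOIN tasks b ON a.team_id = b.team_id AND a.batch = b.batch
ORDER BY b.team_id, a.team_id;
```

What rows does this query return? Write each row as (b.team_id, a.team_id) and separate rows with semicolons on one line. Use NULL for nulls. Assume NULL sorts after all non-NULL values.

(NULL, 2); (NULL, 4); (NULL, 4); (NULL, 4); (NULL, 4); (NULL, 4); (NULL, 7)

LEFT JOIN keeps every row from `teams`; unmatched rows get NULL for `tasks`'s columns.
Matching on a.team_id = b.team_id AND a.batch = b.batch. A NULL in a compared column never satisfies the condition.
Matched pairs: 0; unmatched a rows kept: 7.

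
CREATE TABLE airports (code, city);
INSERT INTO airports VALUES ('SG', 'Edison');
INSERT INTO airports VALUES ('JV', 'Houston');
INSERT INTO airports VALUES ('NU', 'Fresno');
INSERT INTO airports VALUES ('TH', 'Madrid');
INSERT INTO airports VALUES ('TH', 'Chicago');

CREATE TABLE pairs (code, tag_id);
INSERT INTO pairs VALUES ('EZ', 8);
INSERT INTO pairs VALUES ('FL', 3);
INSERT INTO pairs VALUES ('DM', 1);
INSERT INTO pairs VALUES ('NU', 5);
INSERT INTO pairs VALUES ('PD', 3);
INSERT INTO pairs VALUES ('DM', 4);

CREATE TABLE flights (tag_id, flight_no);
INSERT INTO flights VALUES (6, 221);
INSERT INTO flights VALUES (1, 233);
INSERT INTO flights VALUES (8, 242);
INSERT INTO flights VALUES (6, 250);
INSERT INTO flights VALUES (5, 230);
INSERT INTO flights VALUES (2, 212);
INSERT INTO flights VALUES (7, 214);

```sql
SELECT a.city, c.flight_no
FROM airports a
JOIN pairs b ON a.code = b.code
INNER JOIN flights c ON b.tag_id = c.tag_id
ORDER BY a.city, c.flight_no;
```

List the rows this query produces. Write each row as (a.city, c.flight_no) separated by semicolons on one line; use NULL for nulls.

Step 1 — a INNER JOIN b on code → 1 row(s).
Then INNER JOIN `flights c` on tag_id: keep only rows whose b.tag_id appears in c.

(Fresno, 230)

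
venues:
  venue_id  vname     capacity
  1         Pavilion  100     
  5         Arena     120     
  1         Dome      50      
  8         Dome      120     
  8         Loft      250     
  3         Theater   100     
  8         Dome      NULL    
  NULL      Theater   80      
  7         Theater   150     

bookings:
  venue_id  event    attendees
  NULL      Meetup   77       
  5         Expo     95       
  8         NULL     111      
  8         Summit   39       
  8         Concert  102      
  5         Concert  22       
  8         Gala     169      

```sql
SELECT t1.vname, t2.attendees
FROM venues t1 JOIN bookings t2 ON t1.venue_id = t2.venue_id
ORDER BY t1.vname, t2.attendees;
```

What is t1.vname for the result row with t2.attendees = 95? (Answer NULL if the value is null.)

INNER JOIN keeps only pairs where the ON condition holds.
Matching on t1.venue_id = t2.venue_id. A NULL in a compared column never satisfies the condition.
- t1 (venue_id=1) has no partner → excluded.
- t1 (venue_id=5) pairs with 2 row(s) of t2.
- t1 (venue_id=1) has no partner → excluded.
- t1 (venue_id=8) pairs with 4 row(s) of t2.
- t1 (venue_id=8) pairs with 4 row(s) of t2.
- t1 (venue_id=3) has no partner → excluded.
- t1 (venue_id=8) pairs with 4 row(s) of t2.
- t1 (venue_id=NULL) has no partner → excluded.
- t1 (venue_id=7) has no partner → excluded.

Arena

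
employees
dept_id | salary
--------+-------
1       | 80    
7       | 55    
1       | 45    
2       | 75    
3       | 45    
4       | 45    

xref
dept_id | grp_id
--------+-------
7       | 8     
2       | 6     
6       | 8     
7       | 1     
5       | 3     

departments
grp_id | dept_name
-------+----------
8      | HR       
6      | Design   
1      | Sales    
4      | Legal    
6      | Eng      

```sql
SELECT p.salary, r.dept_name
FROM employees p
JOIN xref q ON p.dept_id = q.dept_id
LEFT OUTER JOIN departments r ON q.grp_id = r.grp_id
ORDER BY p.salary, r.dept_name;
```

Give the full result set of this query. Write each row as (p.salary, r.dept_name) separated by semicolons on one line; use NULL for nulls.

Evaluate left to right. First `employees p INNER JOIN xref q` on dept_id: 3 row(s).
Then LEFT JOIN `departments r` on grp_id: each of those 3 rows is kept; rows whose q.grp_id has no match in r get NULL for r's columns.

(55, HR); (55, Sales); (75, Design); (75, Eng)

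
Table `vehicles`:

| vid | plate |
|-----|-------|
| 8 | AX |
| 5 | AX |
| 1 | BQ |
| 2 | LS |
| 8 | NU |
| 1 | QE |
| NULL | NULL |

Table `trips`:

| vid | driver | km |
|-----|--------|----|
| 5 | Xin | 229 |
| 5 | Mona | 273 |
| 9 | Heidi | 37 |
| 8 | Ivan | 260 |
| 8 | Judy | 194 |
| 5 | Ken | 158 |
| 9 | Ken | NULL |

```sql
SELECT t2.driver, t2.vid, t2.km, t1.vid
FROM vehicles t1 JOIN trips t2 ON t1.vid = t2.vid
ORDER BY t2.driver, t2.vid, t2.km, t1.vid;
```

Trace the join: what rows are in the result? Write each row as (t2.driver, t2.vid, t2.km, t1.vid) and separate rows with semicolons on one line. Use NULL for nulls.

(Ivan, 8, 260, 8); (Ivan, 8, 260, 8); (Judy, 8, 194, 8); (Judy, 8, 194, 8); (Ken, 5, 158, 5); (Mona, 5, 273, 5); (Xin, 5, 229, 5)

INNER JOIN keeps only pairs where the ON condition holds.
Matching on t1.vid = t2.vid. A NULL in a compared column never satisfies the condition.
- vid=8: 2 matching t2 row(s), so 2 row(s) emitted.
- vid=5: 3 matching t2 row(s), so 3 row(s) emitted.
- vid=1: no matching t2 row, dropped.
- vid=2: no matching t2 row, dropped.
- vid=8: 2 matching t2 row(s), so 2 row(s) emitted.
- vid=1: no matching t2 row, dropped.
- vid=NULL: no matching t2 row, dropped.
After projecting and ordering:
t2.driver | t2.vid | t2.km | t1.vid
Ivan | 8 | 260 | 8
Ivan | 8 | 260 | 8
Judy | 8 | 194 | 8
Judy | 8 | 194 | 8
Ken | 5 | 158 | 5
Mona | 5 | 273 | 5
Xin | 5 | 229 | 5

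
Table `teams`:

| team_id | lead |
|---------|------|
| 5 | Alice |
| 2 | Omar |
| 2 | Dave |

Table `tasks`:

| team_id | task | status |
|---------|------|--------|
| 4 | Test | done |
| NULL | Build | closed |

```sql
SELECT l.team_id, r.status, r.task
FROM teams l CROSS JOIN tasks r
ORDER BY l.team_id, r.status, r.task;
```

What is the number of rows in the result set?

CROSS JOIN pairs every row of `teams` with every row of `tasks`: 3 × 2 = 6 rows.

6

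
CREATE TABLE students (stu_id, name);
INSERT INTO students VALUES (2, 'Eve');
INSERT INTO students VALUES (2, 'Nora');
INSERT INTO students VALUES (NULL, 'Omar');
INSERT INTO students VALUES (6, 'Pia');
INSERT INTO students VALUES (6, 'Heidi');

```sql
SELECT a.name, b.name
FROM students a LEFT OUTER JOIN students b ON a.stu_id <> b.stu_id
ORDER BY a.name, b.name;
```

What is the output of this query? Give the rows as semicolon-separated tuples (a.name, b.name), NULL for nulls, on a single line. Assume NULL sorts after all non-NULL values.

LEFT JOIN keeps every row from `students a`; unmatched rows get NULL for `students b`'s columns.
Matching on a.stu_id <> b.stu_id. A NULL in a compared column never satisfies the condition.
- stu_id=2: 2 matching b row(s), so 2 row(s) emitted.
- stu_id=2: 2 matching b row(s), so 2 row(s) emitted.
- stu_id=NULL: no b row matches, row kept with b columns NULL.
- stu_id=6: 2 matching b row(s), so 2 row(s) emitted.
- stu_id=6: 2 matching b row(s), so 2 row(s) emitted.
After projecting and ordering:
a.name | b.name
Eve | Heidi
Eve | Pia
Heidi | Eve
Heidi | Nora
Nora | Heidi
Nora | Pia
Omar | NULL
Pia | Eve
Pia | Nora

(Eve, Heidi); (Eve, Pia); (Heidi, Eve); (Heidi, Nora); (Nora, Heidi); (Nora, Pia); (Omar, NULL); (Pia, Eve); (Pia, Nora)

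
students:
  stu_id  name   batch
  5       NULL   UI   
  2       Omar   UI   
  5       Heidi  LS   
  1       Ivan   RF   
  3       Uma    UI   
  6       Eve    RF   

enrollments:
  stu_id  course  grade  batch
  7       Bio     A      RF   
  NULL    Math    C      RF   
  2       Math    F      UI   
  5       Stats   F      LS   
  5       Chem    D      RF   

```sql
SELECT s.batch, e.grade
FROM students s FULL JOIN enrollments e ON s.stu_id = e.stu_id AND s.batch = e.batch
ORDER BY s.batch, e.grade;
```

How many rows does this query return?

FULL OUTER JOIN keeps every row from both sides; unmatched rows get NULL for the other side's columns.
Matching on s.stu_id = e.stu_id AND s.batch = e.batch. A NULL in a compared column never satisfies the condition.
Matched pairs: 2; unmatched s rows kept: 4; unmatched e rows kept: 3.
Total: 2 matched + 7 padded = 9 rows.

9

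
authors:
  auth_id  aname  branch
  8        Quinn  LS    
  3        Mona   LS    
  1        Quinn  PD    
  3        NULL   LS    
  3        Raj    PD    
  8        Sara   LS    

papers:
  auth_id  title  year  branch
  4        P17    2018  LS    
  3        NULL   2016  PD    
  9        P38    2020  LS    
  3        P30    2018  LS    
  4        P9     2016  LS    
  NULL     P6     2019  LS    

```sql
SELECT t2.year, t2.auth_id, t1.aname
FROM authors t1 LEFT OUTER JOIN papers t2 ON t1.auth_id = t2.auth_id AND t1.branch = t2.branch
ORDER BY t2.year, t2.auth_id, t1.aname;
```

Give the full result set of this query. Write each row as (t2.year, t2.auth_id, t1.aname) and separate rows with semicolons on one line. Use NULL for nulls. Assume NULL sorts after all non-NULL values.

LEFT JOIN keeps every row from `authors`; unmatched rows get NULL for `papers`'s columns.
Matching on t1.auth_id = t2.auth_id AND t1.branch = t2.branch. A NULL in a compared column never satisfies the condition.
- t1 (auth_id=8, branch=LS) has no partner → padded with NULL.
- t1 (auth_id=3, branch=LS) pairs with 1 row(s) of t2.
- t1 (auth_id=1, branch=PD) has no partner → padded with NULL.
- t1 (auth_id=3, branch=LS) pairs with 1 row(s) of t2.
- t1 (auth_id=3, branch=PD) pairs with 1 row(s) of t2.
- t1 (auth_id=8, branch=LS) has no partner → padded with NULL.
After projecting and ordering:
t2.year | t2.auth_id | t1.aname
2016 | 3 | Raj
2018 | 3 | Mona
2018 | 3 | NULL
NULL | NULL | Quinn
NULL | NULL | Quinn
NULL | NULL | Sara

(2016, 3, Raj); (2018, 3, Mona); (2018, 3, NULL); (NULL, NULL, Quinn); (NULL, NULL, Quinn); (NULL, NULL, Sara)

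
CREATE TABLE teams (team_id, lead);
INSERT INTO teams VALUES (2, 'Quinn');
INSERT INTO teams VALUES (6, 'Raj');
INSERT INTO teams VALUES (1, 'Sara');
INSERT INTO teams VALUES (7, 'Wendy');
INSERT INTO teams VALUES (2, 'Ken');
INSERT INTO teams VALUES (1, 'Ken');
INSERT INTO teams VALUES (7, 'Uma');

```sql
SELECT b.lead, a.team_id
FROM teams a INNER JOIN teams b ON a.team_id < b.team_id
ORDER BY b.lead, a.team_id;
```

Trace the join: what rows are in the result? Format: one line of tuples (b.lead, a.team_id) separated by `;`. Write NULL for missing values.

INNER JOIN keeps only pairs where the ON condition holds.
Matching on a.team_id < b.team_id.
Matched pairs: 18.

(Ken, 1); (Ken, 1); (Quinn, 1); (Quinn, 1); (Raj, 1); (Raj, 1); (Raj, 2); (Raj, 2); (Uma, 1); (Uma, 1); (Uma, 2); (Uma, 2); (Uma, 6); (Wendy, 1); (Wendy, 1); (Wendy, 2); (Wendy, 2); (Wendy, 6)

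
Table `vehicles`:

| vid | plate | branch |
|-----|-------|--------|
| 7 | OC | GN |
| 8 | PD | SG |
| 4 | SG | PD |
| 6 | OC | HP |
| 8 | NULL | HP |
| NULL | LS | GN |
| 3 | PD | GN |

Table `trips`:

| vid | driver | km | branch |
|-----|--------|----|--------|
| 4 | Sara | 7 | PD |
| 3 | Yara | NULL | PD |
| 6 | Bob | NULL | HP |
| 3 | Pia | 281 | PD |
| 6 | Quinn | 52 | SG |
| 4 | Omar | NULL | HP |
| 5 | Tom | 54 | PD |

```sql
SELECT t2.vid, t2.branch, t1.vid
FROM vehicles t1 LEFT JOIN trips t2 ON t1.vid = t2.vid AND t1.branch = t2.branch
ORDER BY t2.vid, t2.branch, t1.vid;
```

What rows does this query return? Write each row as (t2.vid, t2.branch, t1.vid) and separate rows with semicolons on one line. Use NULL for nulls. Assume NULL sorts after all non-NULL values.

LEFT JOIN keeps every row from `vehicles`; unmatched rows get NULL for `trips`'s columns.
Matching on t1.vid = t2.vid AND t1.branch = t2.branch. A NULL in a compared column never satisfies the condition.
- t1[0] vid=7, branch=GN → no match; kept with NULLs on the t2 side.
- t1[1] vid=8, branch=SG → no match; kept with NULLs on the t2 side.
- t1[2] vid=4, branch=PD → 1 match(es) in t2 → 1 row(s).
- t1[3] vid=6, branch=HP → 1 match(es) in t2 → 1 row(s).
- t1[4] vid=8, branch=HP → no match; kept with NULLs on the t2 side.
- t1[5] vid=NULL, branch=GN → no match; kept with NULLs on the t2 side.
- t1[6] vid=3, branch=GN → no match; kept with NULLs on the t2 side.
After projecting and ordering:
t2.vid | t2.branch | t1.vid
4 | PD | 4
6 | HP | 6
NULL | NULL | 3
NULL | NULL | 7
NULL | NULL | 8
NULL | NULL | 8
NULL | NULL | NULL

(4, PD, 4); (6, HP, 6); (NULL, NULL, 3); (NULL, NULL, 7); (NULL, NULL, 8); (NULL, NULL, 8); (NULL, NULL, NULL)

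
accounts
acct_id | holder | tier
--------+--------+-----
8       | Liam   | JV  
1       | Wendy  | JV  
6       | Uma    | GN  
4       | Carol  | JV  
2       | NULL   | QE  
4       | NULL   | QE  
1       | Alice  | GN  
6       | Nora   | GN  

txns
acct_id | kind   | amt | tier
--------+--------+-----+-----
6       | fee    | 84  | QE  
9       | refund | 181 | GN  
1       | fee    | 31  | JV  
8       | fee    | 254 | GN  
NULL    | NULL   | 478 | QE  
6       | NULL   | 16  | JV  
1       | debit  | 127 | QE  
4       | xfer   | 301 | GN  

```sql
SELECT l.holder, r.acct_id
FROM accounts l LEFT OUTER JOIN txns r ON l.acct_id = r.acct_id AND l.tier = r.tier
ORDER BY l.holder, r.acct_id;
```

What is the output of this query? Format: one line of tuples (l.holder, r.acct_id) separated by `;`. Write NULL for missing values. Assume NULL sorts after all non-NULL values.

(Alice, NULL); (Carol, NULL); (Liam, NULL); (Nora, NULL); (Uma, NULL); (Wendy, 1); (NULL, NULL); (NULL, NULL)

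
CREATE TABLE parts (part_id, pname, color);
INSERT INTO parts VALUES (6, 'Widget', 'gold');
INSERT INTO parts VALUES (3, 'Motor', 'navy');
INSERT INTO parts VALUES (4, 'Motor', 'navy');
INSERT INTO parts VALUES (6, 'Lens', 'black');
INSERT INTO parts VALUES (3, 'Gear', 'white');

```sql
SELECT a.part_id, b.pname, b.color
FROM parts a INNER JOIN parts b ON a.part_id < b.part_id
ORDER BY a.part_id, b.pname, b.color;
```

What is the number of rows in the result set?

INNER JOIN keeps only pairs where the ON condition holds.
Matching on a.part_id < b.part_id.
- a[0] part_id=6 → no match; dropped.
- a[1] part_id=3 → 3 match(es) in b → 3 row(s).
- a[2] part_id=4 → 2 match(es) in b → 2 row(s).
- a[3] part_id=6 → no match; dropped.
- a[4] part_id=3 → 3 match(es) in b → 3 row(s).
Total: 8 rows.

8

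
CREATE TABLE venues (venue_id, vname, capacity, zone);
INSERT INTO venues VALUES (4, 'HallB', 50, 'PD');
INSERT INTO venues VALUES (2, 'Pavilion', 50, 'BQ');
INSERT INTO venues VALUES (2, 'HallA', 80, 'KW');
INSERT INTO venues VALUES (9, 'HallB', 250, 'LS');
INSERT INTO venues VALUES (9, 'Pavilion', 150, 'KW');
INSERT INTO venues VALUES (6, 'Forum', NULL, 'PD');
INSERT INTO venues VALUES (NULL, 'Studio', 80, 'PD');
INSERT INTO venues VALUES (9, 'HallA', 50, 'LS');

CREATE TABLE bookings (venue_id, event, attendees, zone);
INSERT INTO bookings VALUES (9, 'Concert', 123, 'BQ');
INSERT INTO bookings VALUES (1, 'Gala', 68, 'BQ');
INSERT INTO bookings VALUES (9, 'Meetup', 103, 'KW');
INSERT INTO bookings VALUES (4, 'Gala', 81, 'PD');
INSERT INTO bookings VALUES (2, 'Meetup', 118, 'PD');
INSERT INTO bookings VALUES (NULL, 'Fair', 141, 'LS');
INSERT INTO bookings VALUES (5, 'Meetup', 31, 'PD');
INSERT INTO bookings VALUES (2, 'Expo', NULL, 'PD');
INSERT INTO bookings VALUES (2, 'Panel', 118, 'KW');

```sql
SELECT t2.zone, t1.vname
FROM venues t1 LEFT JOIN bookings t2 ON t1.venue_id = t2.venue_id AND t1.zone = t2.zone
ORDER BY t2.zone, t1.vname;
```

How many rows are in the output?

8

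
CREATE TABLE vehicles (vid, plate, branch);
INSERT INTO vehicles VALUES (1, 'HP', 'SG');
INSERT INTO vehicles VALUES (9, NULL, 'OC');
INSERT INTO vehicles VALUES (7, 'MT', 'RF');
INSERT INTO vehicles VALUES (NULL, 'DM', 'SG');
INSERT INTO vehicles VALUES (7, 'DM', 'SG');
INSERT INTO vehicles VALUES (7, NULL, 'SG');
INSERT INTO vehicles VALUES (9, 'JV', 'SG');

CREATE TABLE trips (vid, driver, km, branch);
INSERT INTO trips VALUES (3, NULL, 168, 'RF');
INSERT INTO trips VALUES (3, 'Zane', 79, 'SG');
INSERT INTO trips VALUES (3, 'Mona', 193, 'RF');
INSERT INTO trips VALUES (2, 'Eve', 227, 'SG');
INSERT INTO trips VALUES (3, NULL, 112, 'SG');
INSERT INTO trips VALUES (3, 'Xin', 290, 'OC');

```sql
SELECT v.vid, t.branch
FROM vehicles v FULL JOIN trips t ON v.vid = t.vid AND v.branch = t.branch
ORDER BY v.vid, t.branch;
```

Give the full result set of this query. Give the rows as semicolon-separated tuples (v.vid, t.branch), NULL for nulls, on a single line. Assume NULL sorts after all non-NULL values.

(1, NULL); (7, NULL); (7, NULL); (7, NULL); (9, NULL); (9, NULL); (NULL, OC); (NULL, RF); (NULL, RF); (NULL, SG); (NULL, SG); (NULL, SG); (NULL, NULL)

FULL OUTER JOIN keeps every row from both sides; unmatched rows get NULL for the other side's columns.
Matching on v.vid = t.vid AND v.branch = t.branch. A NULL in a compared column never satisfies the condition.
- v (vid=1, branch=SG) has no partner → padded with NULL.
- v (vid=9, branch=OC) has no partner → padded with NULL.
- v (vid=7, branch=RF) has no partner → padded with NULL.
- v (vid=NULL, branch=SG) has no partner → padded with NULL.
- v (vid=7, branch=SG) has no partner → padded with NULL.
- v (vid=7, branch=SG) has no partner → padded with NULL.
- v (vid=9, branch=SG) has no partner → padded with NULL.
- 6 t row(s) had no v match → kept, v columns NULL.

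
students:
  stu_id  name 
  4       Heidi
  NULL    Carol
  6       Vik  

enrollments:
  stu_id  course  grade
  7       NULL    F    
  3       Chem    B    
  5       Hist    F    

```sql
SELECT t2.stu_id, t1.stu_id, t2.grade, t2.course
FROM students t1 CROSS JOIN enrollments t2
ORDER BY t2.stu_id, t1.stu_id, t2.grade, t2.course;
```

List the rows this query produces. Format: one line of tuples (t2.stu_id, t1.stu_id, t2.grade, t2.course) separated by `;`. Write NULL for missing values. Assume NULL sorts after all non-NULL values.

(3, 4, B, Chem); (3, 6, B, Chem); (3, NULL, B, Chem); (5, 4, F, Hist); (5, 6, F, Hist); (5, NULL, F, Hist); (7, 4, F, NULL); (7, 6, F, NULL); (7, NULL, F, NULL)

CROSS JOIN pairs every row of `students` with every row of `enrollments`: 3 × 3 = 9 rows.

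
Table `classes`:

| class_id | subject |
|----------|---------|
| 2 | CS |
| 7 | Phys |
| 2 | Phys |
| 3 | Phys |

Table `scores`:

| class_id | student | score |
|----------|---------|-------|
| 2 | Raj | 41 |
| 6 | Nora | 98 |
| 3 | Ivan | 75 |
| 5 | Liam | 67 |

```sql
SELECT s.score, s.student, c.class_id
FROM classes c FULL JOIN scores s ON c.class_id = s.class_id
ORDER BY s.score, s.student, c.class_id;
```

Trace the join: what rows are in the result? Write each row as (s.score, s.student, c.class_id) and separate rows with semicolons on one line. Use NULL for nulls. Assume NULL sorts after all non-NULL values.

FULL OUTER JOIN keeps every row from both sides; unmatched rows get NULL for the other side's columns.
Matching on c.class_id = s.class_id.
Matched pairs: 3; unmatched c rows kept: 1; unmatched s rows kept: 2.

(41, Raj, 2); (41, Raj, 2); (67, Liam, NULL); (75, Ivan, 3); (98, Nora, NULL); (NULL, NULL, 7)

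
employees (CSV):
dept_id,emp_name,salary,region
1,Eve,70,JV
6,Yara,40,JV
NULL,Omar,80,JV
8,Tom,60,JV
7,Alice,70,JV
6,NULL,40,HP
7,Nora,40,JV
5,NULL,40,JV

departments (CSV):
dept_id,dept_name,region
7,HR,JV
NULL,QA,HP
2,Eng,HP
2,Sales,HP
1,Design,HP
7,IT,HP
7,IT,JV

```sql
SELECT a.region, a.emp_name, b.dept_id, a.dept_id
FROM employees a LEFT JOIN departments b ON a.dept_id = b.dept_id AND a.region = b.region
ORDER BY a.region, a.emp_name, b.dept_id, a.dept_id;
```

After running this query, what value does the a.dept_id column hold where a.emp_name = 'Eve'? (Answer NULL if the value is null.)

1

LEFT JOIN keeps every row from `employees`; unmatched rows get NULL for `departments`'s columns.
Matching on a.dept_id = b.dept_id AND a.region = b.region. A NULL in a compared column never satisfies the condition.
Matched pairs: 4; unmatched a rows kept: 6.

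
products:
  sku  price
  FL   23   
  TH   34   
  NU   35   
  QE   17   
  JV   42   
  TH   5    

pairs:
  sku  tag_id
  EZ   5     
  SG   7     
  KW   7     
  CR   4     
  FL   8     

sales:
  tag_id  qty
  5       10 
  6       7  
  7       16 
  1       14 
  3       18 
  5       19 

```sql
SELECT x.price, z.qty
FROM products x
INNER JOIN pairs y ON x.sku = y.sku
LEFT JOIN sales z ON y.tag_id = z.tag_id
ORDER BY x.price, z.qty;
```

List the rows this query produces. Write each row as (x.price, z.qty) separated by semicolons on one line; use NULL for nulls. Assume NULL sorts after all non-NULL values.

Step 1 — x INNER JOIN y on sku → 1 row(s).
Then LEFT JOIN `sales z` on tag_id: each of those 1 rows is kept; rows whose y.tag_id has no match in z get NULL for z's columns.

(23, NULL)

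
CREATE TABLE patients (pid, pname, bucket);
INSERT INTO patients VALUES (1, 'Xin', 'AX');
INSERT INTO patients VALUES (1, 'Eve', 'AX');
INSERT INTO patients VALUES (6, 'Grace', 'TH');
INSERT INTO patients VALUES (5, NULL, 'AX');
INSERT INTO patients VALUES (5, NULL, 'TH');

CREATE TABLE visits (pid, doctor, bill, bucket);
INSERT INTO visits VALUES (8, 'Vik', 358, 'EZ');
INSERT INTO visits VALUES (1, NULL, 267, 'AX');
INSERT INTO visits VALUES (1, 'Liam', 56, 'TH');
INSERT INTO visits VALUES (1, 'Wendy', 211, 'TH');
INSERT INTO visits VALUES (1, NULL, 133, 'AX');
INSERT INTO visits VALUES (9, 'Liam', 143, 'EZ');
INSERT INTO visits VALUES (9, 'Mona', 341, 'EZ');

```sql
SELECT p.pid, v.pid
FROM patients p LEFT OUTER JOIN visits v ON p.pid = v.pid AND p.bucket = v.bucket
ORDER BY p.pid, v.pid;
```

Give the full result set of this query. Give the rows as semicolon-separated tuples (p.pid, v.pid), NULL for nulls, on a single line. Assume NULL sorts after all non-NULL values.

(1, 1); (1, 1); (1, 1); (1, 1); (5, NULL); (5, NULL); (6, NULL)

LEFT JOIN keeps every row from `patients`; unmatched rows get NULL for `visits`'s columns.
Matching on p.pid = v.pid AND p.bucket = v.bucket.
- pid=1, bucket=AX: 2 matching v row(s), so 2 row(s) emitted.
- pid=1, bucket=AX: 2 matching v row(s), so 2 row(s) emitted.
- pid=6, bucket=TH: no v row matches, row kept with v columns NULL.
- pid=5, bucket=AX: no v row matches, row kept with v columns NULL.
- pid=5, bucket=TH: no v row matches, row kept with v columns NULL.
After projecting and ordering:
p.pid | v.pid
1 | 1
1 | 1
1 | 1
1 | 1
5 | NULL
5 | NULL
6 | NULL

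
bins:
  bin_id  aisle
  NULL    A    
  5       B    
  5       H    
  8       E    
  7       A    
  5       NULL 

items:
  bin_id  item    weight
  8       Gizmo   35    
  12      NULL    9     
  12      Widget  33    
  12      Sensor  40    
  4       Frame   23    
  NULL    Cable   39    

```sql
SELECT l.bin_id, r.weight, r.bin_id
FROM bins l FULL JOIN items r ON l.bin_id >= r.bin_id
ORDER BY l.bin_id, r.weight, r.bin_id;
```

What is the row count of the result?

FULL OUTER JOIN keeps every row from both sides; unmatched rows get NULL for the other side's columns.
Matching on l.bin_id >= r.bin_id. A NULL in a compared column never satisfies the condition.
Matched pairs: 6; unmatched l rows kept: 1; unmatched r rows kept: 4.
Total: 6 matched + 5 padded = 11 rows.

11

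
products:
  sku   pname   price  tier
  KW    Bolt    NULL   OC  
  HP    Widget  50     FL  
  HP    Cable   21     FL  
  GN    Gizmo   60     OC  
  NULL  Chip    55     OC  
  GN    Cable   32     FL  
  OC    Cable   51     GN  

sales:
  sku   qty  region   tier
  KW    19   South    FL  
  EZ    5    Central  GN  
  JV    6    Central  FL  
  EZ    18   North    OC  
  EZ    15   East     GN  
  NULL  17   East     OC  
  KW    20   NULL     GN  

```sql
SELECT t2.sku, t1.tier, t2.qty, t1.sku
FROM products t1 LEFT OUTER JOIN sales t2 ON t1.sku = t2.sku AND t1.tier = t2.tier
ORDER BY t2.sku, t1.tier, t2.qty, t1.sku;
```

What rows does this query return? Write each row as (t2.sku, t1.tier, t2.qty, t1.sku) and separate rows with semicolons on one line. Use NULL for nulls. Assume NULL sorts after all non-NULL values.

(NULL, FL, NULL, GN); (NULL, FL, NULL, HP); (NULL, FL, NULL, HP); (NULL, GN, NULL, OC); (NULL, OC, NULL, GN); (NULL, OC, NULL, KW); (NULL, OC, NULL, NULL)

LEFT JOIN keeps every row from `products`; unmatched rows get NULL for `sales`'s columns.
Matching on t1.sku = t2.sku AND t1.tier = t2.tier. A NULL in a compared column never satisfies the condition.
Matched pairs: 0; unmatched t1 rows kept: 7.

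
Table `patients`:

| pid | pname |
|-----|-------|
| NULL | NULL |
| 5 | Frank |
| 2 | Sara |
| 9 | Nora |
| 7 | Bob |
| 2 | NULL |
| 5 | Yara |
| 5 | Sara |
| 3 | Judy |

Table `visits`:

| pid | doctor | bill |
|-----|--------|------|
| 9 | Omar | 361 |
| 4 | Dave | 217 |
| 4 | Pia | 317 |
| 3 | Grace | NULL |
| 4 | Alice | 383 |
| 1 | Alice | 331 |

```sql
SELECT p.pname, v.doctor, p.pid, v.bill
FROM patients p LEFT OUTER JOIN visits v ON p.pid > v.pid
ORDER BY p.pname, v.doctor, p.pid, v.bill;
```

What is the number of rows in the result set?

29

LEFT JOIN keeps every row from `patients`; unmatched rows get NULL for `visits`'s columns.
Matching on p.pid > v.pid. A NULL in a compared column never satisfies the condition.
- p row (pid=NULL): no match → kept, v columns NULL.
- p row (pid=5): matches 5 v row(s) → 5 output row(s).
- p row (pid=2): matches 1 v row(s) → 1 output row(s).
- p row (pid=9): matches 5 v row(s) → 5 output row(s).
- p row (pid=7): matches 5 v row(s) → 5 output row(s).
- p row (pid=2): matches 1 v row(s) → 1 output row(s).
- p row (pid=5): matches 5 v row(s) → 5 output row(s).
- p row (pid=5): matches 5 v row(s) → 5 output row(s).
- p row (pid=3): matches 1 v row(s) → 1 output row(s).
Total: 28 matched + 1 padded = 29 rows.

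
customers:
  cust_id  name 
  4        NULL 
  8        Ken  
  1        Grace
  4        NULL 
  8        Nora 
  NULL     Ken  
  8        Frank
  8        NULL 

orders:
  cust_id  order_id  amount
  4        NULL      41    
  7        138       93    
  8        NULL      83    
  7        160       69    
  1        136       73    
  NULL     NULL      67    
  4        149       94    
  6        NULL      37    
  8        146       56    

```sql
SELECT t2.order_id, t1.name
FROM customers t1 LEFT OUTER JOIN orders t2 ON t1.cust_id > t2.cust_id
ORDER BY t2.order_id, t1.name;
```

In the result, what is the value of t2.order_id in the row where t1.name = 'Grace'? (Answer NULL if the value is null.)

LEFT JOIN keeps every row from `customers`; unmatched rows get NULL for `orders`'s columns.
Matching on t1.cust_id > t2.cust_id. A NULL in a compared column never satisfies the condition.
- t1 (cust_id=4) pairs with 1 row(s) of t2.
- t1 (cust_id=8) pairs with 6 row(s) of t2.
- t1 (cust_id=1) has no partner → padded with NULL.
- t1 (cust_id=4) pairs with 1 row(s) of t2.
- t1 (cust_id=8) pairs with 6 row(s) of t2.
- t1 (cust_id=NULL) has no partner → padded with NULL.
- t1 (cust_id=8) pairs with 6 row(s) of t2.
- t1 (cust_id=8) pairs with 6 row(s) of t2.

NULL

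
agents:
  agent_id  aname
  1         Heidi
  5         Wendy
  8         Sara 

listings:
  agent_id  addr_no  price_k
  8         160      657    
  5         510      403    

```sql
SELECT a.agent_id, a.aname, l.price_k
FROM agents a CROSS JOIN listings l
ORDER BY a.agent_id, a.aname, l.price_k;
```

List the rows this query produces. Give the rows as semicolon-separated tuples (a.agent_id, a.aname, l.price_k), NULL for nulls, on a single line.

(1, Heidi, 403); (1, Heidi, 657); (5, Wendy, 403); (5, Wendy, 657); (8, Sara, 403); (8, Sara, 657)

CROSS JOIN pairs every row of `agents` with every row of `listings`: 3 × 2 = 6 rows.
After projecting and ordering:
a.agent_id | a.aname | l.price_k
1 | Heidi | 403
1 | Heidi | 657
5 | Wendy | 403
5 | Wendy | 657
8 | Sara | 403
8 | Sara | 657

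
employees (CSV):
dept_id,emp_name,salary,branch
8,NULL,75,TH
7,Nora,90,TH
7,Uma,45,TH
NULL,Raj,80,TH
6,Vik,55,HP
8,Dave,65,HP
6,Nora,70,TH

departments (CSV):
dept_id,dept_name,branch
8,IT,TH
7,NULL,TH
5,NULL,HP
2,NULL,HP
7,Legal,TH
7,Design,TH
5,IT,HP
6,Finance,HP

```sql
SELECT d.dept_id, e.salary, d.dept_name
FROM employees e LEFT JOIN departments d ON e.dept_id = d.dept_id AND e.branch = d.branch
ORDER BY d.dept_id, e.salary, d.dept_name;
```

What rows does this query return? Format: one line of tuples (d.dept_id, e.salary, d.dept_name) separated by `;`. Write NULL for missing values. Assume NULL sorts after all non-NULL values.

LEFT JOIN keeps every row from `employees`; unmatched rows get NULL for `departments`'s columns.
Matching on e.dept_id = d.dept_id AND e.branch = d.branch. A NULL in a compared column never satisfies the condition.
- e[0] dept_id=8, branch=TH → 1 match(es) in d → 1 row(s).
- e[1] dept_id=7, branch=TH → 3 match(es) in d → 3 row(s).
- e[2] dept_id=7, branch=TH → 3 match(es) in d → 3 row(s).
- e[3] dept_id=NULL, branch=TH → no match; kept with NULLs on the d side.
- e[4] dept_id=6, branch=HP → 1 match(es) in d → 1 row(s).
- e[5] dept_id=8, branch=HP → no match; kept with NULLs on the d side.
- e[6] dept_id=6, branch=TH → no match; kept with NULLs on the d side.

(6, 55, Finance); (7, 45, Design); (7, 45, Legal); (7, 45, NULL); (7, 90, Design); (7, 90, Legal); (7, 90, NULL); (8, 75, IT); (NULL, 65, NULL); (NULL, 70, NULL); (NULL, 80, NULL)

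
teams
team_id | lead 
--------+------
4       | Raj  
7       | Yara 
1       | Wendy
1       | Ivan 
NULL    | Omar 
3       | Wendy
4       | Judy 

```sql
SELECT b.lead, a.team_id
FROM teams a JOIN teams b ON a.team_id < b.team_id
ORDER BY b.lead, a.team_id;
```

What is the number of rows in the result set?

INNER JOIN keeps only pairs where the ON condition holds.
Matching on a.team_id < b.team_id. A NULL in a compared column never satisfies the condition.
- a (team_id=4) pairs with 1 row(s) of b.
- a (team_id=7) has no partner → excluded.
- a (team_id=1) pairs with 4 row(s) of b.
- a (team_id=1) pairs with 4 row(s) of b.
- a (team_id=NULL) has no partner → excluded.
- a (team_id=3) pairs with 3 row(s) of b.
- a (team_id=4) pairs with 1 row(s) of b.
Total: 13 rows.

13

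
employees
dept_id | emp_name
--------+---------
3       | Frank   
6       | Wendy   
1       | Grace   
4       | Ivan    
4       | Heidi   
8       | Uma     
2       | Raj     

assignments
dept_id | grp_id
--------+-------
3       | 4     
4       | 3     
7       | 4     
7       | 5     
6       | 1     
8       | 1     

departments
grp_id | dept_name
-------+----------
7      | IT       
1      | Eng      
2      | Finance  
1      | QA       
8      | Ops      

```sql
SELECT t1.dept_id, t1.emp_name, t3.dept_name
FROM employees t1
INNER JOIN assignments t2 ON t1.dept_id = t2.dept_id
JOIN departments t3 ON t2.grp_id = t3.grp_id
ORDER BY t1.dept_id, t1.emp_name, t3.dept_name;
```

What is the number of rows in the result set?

Evaluate left to right. First `employees t1 INNER JOIN assignments t2` on dept_id: 5 row(s).
Then INNER JOIN `departments t3` on grp_id: keep only rows whose t2.grp_id appears in t3.
Result: 4 row(s).

4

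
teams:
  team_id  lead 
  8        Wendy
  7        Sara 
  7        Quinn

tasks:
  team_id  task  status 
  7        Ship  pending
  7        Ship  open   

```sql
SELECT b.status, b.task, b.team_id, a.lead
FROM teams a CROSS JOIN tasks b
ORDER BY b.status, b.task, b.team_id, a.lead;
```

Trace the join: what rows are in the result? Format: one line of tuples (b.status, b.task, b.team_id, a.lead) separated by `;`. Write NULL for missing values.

CROSS JOIN pairs every row of `teams` with every row of `tasks`: 3 × 2 = 6 rows.
After projecting and ordering:
b.status | b.task | b.team_id | a.lead
open | Ship | 7 | Quinn
open | Ship | 7 | Sara
open | Ship | 7 | Wendy
pending | Ship | 7 | Quinn
pending | Ship | 7 | Sara
pending | Ship | 7 | Wendy

(open, Ship, 7, Quinn); (open, Ship, 7, Sara); (open, Ship, 7, Wendy); (pending, Ship, 7, Quinn); (pending, Ship, 7, Sara); (pending, Ship, 7, Wendy)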